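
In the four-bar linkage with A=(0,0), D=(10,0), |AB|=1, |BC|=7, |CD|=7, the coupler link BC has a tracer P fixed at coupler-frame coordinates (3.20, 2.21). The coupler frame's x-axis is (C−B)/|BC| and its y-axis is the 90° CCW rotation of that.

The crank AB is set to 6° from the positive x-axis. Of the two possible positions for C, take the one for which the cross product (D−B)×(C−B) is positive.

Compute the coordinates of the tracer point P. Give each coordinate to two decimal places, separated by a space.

1.41 3.97

A=(0,0), D=(10.00,0)
B = A + 1.00·(cos6°, sin6°) = (0.9945, 0.1045)
|BD| = 9.0061
circle(B,7.00) ∩ circle(D,7.00): a=4.5030, h=5.3593
  candidates: C₊=(5.5595,5.4113) cross=48.267; C₋=(5.4351,-5.3067) cross=-48.267
  mode + wants cross > 0 → take C=(5.5595,5.4113) (cross=48.267)
ex = (C−B)/|BC| = (0.6521,0.7581); ey = (-0.7581,0.6521)
P = B + 3.20·ex + 2.21·ey = (1.4059,3.9717)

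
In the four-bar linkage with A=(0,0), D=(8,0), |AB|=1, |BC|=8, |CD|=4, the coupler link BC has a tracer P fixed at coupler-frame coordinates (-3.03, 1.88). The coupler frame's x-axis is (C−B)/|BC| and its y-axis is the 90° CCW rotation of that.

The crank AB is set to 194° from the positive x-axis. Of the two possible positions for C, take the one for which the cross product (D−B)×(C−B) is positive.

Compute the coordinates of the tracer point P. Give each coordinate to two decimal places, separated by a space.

A=(0,0), D=(8.00,0)
B = A + 1.00·(cos194°, sin194°) = (-0.9703, -0.2419)
|BD| = 8.9736
circle(B,8.00) ∩ circle(D,4.00): a=7.1613, h=3.5659
  candidates: C₊=(6.0923,3.5158) cross=31.999; C₋=(6.2845,-3.6135) cross=-31.999
  mode + wants cross > 0 → take C=(6.0923,3.5158) (cross=31.999)
ex = (C−B)/|BC| = (0.8828,0.4697); ey = (-0.4697,0.8828)
P = B + -3.03·ex + 1.88·ey = (-4.5283,-0.0054)

-4.53 -0.01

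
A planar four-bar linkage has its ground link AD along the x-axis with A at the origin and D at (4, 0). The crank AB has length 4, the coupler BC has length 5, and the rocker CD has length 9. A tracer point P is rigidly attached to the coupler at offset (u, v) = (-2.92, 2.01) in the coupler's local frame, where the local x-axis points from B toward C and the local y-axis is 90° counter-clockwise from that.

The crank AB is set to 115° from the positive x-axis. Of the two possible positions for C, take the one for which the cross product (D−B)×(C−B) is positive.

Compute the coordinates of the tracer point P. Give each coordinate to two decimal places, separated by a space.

-4.70 1.75

A=(0,0), D=(4.00,0)
B = A + 4.00·(cos115°, sin115°) = (-1.6905, 3.6252)
|BD| = 6.7471
circle(B,5.00) ∩ circle(D,9.00): a=-0.7763, h=4.9394
  candidates: C₊=(0.3087,8.2082) cross=33.327; C₋=(-4.9992,-0.1235) cross=-33.327
  mode + wants cross > 0 → take C=(0.3087,8.2082) (cross=33.327)
ex = (C−B)/|BC| = (0.3998,0.9166); ey = (-0.9166,0.3998)
P = B + -2.92·ex + 2.01·ey = (-4.7003,1.7525)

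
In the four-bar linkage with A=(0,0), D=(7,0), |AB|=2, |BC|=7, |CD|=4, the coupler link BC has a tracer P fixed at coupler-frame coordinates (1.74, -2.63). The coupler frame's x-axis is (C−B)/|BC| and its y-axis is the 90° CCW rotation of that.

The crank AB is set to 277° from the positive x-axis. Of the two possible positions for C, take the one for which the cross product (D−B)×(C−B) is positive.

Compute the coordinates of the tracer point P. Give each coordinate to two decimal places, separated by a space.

3.37 -2.37

A=(0,0), D=(7.00,0)
B = A + 2.00·(cos277°, sin277°) = (0.2437, -1.9851)
|BD| = 7.0419
circle(B,7.00) ∩ circle(D,4.00): a=5.8641, h=3.8227
  candidates: C₊=(4.7924,3.3356) cross=26.919; C₋=(6.9476,-3.9997) cross=-26.919
  mode + wants cross > 0 → take C=(4.7924,3.3356) (cross=26.919)
ex = (C−B)/|BC| = (0.6498,0.7601); ey = (-0.7601,0.6498)
P = B + 1.74·ex + -2.63·ey = (3.3735,-2.3715)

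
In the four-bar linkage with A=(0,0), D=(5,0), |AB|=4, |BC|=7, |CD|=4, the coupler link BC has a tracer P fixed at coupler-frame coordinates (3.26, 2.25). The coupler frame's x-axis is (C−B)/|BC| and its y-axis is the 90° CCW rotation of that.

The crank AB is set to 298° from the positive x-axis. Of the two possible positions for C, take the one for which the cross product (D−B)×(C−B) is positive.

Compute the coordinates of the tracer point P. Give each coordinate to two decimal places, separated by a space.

A=(0,0), D=(5.00,0)
B = A + 4.00·(cos298°, sin298°) = (1.8779, -3.5318)
|BD| = 4.7139
circle(B,7.00) ∩ circle(D,4.00): a=5.8572, h=3.8331
  candidates: C₊=(2.8854,3.3953) cross=18.069; C₋=(8.6291,-1.6822) cross=-18.069
  mode + wants cross > 0 → take C=(2.8854,3.3953) (cross=18.069)
ex = (C−B)/|BC| = (0.1439,0.9896); ey = (-0.9896,0.1439)
P = B + 3.26·ex + 2.25·ey = (0.1205,0.0181)

0.12 0.02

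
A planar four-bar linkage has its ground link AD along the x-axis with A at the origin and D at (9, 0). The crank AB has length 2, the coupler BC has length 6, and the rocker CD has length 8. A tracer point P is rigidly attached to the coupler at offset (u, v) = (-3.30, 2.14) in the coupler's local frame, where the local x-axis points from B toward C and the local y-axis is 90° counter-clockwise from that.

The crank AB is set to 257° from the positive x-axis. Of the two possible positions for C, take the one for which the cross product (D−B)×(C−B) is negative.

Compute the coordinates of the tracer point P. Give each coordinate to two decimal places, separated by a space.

-1.33 1.89

A=(0,0), D=(9.00,0)
B = A + 2.00·(cos257°, sin257°) = (-0.4499, -1.9487)
|BD| = 9.6487
circle(B,6.00) ∩ circle(D,8.00): a=3.3734, h=4.9619
  candidates: C₊=(1.8518,3.5922) cross=47.876; C₋=(3.8561,-6.1270) cross=-47.876
  mode - wants cross < 0 → take C=(3.8561,-6.1270) (cross=-47.876)
ex = (C−B)/|BC| = (0.7177,-0.6964); ey = (0.6964,0.7177)
P = B + -3.30·ex + 2.14·ey = (-1.3280,1.8851)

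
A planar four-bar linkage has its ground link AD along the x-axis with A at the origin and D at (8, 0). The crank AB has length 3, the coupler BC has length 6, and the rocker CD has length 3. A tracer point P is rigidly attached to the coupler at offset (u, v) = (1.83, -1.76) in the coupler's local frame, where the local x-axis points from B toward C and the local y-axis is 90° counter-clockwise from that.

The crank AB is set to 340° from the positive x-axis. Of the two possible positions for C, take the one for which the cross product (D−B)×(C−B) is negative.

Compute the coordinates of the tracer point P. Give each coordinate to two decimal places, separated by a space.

3.98 -3.28

A=(0,0), D=(8.00,0)
B = A + 3.00·(cos340°, sin340°) = (2.8191, -1.0261)
|BD| = 5.2815
circle(B,6.00) ∩ circle(D,3.00): a=5.1968, h=2.9988
  candidates: C₊=(7.3343,2.9252) cross=15.838; C₋=(8.4995,-2.9581) cross=-15.838
  mode - wants cross < 0 → take C=(8.4995,-2.9581) (cross=-15.838)
ex = (C−B)/|BC| = (0.9467,-0.3220); ey = (0.3220,0.9467)
P = B + 1.83·ex + -1.76·ey = (3.9849,-3.2816)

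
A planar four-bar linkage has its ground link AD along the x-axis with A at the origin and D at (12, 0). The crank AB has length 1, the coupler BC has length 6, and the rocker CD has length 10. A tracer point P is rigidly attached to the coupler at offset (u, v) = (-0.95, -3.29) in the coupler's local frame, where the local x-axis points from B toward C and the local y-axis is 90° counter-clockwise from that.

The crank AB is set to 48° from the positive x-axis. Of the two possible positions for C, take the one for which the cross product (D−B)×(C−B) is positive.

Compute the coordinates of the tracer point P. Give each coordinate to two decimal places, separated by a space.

A=(0,0), D=(12.00,0)
B = A + 1.00·(cos48°, sin48°) = (0.6691, 0.7431)
|BD| = 11.3552
circle(B,6.00) ∩ circle(D,10.00): a=2.8595, h=5.2748
  candidates: C₊=(3.8677,5.8195) cross=59.896; C₋=(3.1773,-4.7075) cross=-59.896
  mode + wants cross > 0 → take C=(3.8677,5.8195) (cross=59.896)
ex = (C−B)/|BC| = (0.5331,0.8461); ey = (-0.8461,0.5331)
P = B + -0.95·ex + -3.29·ey = (2.9462,-1.8145)

2.95 -1.81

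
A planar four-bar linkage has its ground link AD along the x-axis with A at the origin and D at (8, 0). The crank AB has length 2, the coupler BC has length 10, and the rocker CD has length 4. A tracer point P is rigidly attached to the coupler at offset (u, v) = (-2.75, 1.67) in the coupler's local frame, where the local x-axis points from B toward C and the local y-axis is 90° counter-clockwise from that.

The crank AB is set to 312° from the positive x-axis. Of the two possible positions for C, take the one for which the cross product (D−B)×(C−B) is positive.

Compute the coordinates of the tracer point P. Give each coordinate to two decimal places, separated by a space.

A=(0,0), D=(8.00,0)
B = A + 2.00·(cos312°, sin312°) = (1.3383, -1.4863)
|BD| = 6.8255
circle(B,10.00) ∩ circle(D,4.00): a=9.5661, h=2.9136
  candidates: C₊=(10.0404,3.4405) cross=19.887; C₋=(11.3093,-2.2469) cross=-19.887
  mode + wants cross > 0 → take C=(10.0404,3.4405) (cross=19.887)
ex = (C−B)/|BC| = (0.8702,0.4927); ey = (-0.4927,0.8702)
P = B + -2.75·ex + 1.67·ey = (-1.8776,-1.3879)

-1.88 -1.39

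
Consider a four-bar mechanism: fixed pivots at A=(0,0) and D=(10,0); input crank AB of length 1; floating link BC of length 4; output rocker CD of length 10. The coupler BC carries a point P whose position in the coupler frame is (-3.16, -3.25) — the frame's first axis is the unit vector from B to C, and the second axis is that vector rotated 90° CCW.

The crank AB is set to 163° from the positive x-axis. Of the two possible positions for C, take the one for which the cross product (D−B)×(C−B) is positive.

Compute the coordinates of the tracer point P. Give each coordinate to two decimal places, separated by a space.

A=(0,0), D=(10.00,0)
B = A + 1.00·(cos163°, sin163°) = (-0.9563, 0.2924)
|BD| = 10.9602
circle(B,4.00) ∩ circle(D,10.00): a=1.6481, h=3.6447
  candidates: C₊=(0.7884,3.8918) cross=39.947; C₋=(0.5939,-3.3950) cross=-39.947
  mode + wants cross > 0 → take C=(0.7884,3.8918) (cross=39.947)
ex = (C−B)/|BC| = (0.4362,0.8999); ey = (-0.8999,0.4362)
P = B + -3.16·ex + -3.25·ey = (0.5899,-3.9688)

0.59 -3.97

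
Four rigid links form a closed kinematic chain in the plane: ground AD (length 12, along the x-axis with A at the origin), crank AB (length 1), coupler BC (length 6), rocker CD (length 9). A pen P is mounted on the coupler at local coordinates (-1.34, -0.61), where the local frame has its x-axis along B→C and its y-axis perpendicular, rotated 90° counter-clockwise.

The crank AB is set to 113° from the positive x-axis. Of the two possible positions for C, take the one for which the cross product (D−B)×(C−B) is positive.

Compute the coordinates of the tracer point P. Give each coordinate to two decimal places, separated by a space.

-1.06 -0.39

A=(0,0), D=(12.00,0)
B = A + 1.00·(cos113°, sin113°) = (-0.3907, 0.9205)
|BD| = 12.4249
circle(B,6.00) ∩ circle(D,9.00): a=4.4016, h=4.0775
  candidates: C₊=(4.3008,4.6607) cross=50.663; C₋=(3.6966,-3.4719) cross=-50.663
  mode + wants cross > 0 → take C=(4.3008,4.6607) (cross=50.663)
ex = (C−B)/|BC| = (0.7819,0.6234); ey = (-0.6234,0.7819)
P = B + -1.34·ex + -0.61·ey = (-1.0583,-0.3918)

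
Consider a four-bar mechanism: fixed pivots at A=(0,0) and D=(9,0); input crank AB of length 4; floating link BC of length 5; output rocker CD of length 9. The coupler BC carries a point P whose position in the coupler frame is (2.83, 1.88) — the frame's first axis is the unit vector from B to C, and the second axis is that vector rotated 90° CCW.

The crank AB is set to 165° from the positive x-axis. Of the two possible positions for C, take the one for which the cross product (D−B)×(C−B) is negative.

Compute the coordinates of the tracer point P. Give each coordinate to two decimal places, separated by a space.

A=(0,0), D=(9.00,0)
B = A + 4.00·(cos165°, sin165°) = (-3.8637, 1.0353)
|BD| = 12.9053
circle(B,5.00) ∩ circle(D,9.00): a=4.2830, h=2.5799
  candidates: C₊=(0.6125,3.2633) cross=33.295; C₋=(0.1985,-1.8799) cross=-33.295
  mode - wants cross < 0 → take C=(0.1985,-1.8799) (cross=-33.295)
ex = (C−B)/|BC| = (0.8124,-0.5830); ey = (0.5830,0.8124)
P = B + 2.83·ex + 1.88·ey = (-0.4684,0.9127)

-0.47 0.91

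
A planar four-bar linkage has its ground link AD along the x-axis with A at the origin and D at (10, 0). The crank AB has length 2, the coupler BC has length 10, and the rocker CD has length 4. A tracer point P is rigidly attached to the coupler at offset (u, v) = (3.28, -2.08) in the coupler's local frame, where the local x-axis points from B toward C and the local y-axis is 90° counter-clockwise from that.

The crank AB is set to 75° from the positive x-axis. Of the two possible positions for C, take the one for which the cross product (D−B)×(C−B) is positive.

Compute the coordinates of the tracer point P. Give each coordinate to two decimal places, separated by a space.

A=(0,0), D=(10.00,0)
B = A + 2.00·(cos75°, sin75°) = (0.5176, 1.9319)
|BD| = 9.6772
circle(B,10.00) ∩ circle(D,4.00): a=9.1787, h=3.9688
  candidates: C₊=(10.3039,3.9884) cross=38.407; C₋=(8.7193,-3.7894) cross=-38.407
  mode + wants cross > 0 → take C=(10.3039,3.9884) (cross=38.407)
ex = (C−B)/|BC| = (0.9786,0.2057); ey = (-0.2057,0.9786)
P = B + 3.28·ex + -2.08·ey = (4.1553,0.5709)

4.16 0.57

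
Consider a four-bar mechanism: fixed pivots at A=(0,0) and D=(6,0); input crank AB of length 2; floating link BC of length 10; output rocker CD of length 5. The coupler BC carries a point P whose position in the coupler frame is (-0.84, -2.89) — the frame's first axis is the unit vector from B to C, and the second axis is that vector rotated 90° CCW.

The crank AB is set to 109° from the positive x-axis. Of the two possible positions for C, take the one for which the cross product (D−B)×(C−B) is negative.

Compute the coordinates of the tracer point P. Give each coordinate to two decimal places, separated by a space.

-3.24 0.36

A=(0,0), D=(6.00,0)
B = A + 2.00·(cos109°, sin109°) = (-0.6511, 1.8910)
|BD| = 6.9147
circle(B,10.00) ∩ circle(D,5.00): a=8.8806, h=4.5973
  candidates: C₊=(9.1482,3.8845) cross=31.789; C₋=(6.6336,-4.9597) cross=-31.789
  mode - wants cross < 0 → take C=(6.6336,-4.9597) (cross=-31.789)
ex = (C−B)/|BC| = (0.7285,-0.6851); ey = (0.6851,0.7285)
P = B + -0.84·ex + -2.89·ey = (-3.2429,0.3612)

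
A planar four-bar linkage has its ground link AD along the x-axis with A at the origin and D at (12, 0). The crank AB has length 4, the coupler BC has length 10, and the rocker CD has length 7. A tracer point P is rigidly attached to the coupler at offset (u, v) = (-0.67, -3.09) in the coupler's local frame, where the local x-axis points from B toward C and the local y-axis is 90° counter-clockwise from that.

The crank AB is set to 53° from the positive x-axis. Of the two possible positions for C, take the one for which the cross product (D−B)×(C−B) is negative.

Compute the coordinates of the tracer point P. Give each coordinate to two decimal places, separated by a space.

A=(0,0), D=(12.00,0)
B = A + 4.00·(cos53°, sin53°) = (2.4073, 3.1945)
|BD| = 10.1107
circle(B,10.00) ∩ circle(D,7.00): a=7.5774, h=6.5255
  candidates: C₊=(11.6583,6.9917) cross=65.978; C₋=(7.5347,-5.3909) cross=-65.978
  mode - wants cross < 0 → take C=(7.5347,-5.3909) (cross=-65.978)
ex = (C−B)/|BC| = (0.5127,-0.8585); ey = (0.8585,0.5127)
P = B + -0.67·ex + -3.09·ey = (-0.5892,2.1854)

-0.59 2.19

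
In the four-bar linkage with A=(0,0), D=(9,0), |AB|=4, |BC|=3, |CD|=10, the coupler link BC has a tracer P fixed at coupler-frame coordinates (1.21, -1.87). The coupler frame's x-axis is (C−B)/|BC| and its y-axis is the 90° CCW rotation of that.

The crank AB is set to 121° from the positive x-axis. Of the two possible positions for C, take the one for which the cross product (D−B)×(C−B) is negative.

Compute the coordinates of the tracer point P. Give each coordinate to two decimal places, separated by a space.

A=(0,0), D=(9.00,0)
B = A + 4.00·(cos121°, sin121°) = (-2.0602, 3.4287)
|BD| = 11.5794
circle(B,3.00) ∩ circle(D,10.00): a=1.8603, h=2.3536
  candidates: C₊=(0.4136,5.1258) cross=27.253; C₋=(-0.9801,0.6298) cross=-27.253
  mode - wants cross < 0 → take C=(-0.9801,0.6298) (cross=-27.253)
ex = (C−B)/|BC| = (0.3600,-0.9330); ey = (0.9330,0.3600)
P = B + 1.21·ex + -1.87·ey = (-3.3692,1.6266)

-3.37 1.63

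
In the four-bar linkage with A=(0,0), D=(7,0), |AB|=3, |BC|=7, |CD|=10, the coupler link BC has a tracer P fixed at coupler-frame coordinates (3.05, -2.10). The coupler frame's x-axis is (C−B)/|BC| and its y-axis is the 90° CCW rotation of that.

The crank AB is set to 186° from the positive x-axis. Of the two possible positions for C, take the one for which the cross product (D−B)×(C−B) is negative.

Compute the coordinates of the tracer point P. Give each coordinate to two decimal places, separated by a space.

-3.77 -3.93

A=(0,0), D=(7.00,0)
B = A + 3.00·(cos186°, sin186°) = (-2.9836, -0.3136)
|BD| = 9.9885
circle(B,7.00) ∩ circle(D,10.00): a=2.4413, h=6.5605
  candidates: C₊=(-0.7494,6.3203) cross=65.529; C₋=(-0.3375,-6.7942) cross=-65.529
  mode - wants cross < 0 → take C=(-0.3375,-6.7942) (cross=-65.529)
ex = (C−B)/|BC| = (0.3780,-0.9258); ey = (0.9258,0.3780)
P = B + 3.05·ex + -2.10·ey = (-3.7748,-3.9311)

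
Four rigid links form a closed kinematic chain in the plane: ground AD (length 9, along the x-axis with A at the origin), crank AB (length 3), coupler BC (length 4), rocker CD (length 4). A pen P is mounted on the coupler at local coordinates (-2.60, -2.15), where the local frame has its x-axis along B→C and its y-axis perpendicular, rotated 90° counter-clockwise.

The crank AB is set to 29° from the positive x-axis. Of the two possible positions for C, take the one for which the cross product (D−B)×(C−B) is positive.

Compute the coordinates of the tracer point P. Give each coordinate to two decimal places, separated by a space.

A=(0,0), D=(9.00,0)
B = A + 3.00·(cos29°, sin29°) = (2.6239, 1.4544)
|BD| = 6.5399
circle(B,4.00) ∩ circle(D,4.00): a=3.2700, h=2.3038
  candidates: C₊=(6.3243,2.9733) cross=15.066; C₋=(5.2996,-1.5189) cross=-15.066
  mode + wants cross > 0 → take C=(6.3243,2.9733) (cross=15.066)
ex = (C−B)/|BC| = (0.9251,0.3797); ey = (-0.3797,0.9251)
P = B + -2.60·ex + -2.15·ey = (1.0350,-1.5218)

1.03 -1.52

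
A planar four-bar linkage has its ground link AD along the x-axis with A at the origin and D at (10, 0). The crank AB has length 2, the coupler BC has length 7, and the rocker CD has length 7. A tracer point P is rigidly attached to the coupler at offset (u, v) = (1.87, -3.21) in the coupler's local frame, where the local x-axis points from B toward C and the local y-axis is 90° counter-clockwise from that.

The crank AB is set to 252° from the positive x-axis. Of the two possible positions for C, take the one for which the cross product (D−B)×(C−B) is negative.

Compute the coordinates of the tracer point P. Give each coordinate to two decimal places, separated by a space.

A=(0,0), D=(10.00,0)
B = A + 2.00·(cos252°, sin252°) = (-0.6180, -1.9021)
|BD| = 10.7871
circle(B,7.00) ∩ circle(D,7.00): a=5.3935, h=4.4620
  candidates: C₊=(3.9042,3.4411) cross=48.132; C₋=(5.4778,-5.3432) cross=-48.132
  mode - wants cross < 0 → take C=(5.4778,-5.3432) (cross=-48.132)
ex = (C−B)/|BC| = (0.8708,-0.4916); ey = (0.4916,0.8708)
P = B + 1.87·ex + -3.21·ey = (-0.5676,-5.6167)

-0.57 -5.62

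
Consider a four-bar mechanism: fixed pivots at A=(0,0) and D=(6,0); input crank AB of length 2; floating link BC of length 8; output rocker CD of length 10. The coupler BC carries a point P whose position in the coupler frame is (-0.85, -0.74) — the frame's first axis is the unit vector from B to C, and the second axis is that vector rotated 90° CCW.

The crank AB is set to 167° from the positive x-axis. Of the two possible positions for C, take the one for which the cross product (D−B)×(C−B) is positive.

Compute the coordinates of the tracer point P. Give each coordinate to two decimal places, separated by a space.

-1.47 -0.57

A=(0,0), D=(6.00,0)
B = A + 2.00·(cos167°, sin167°) = (-1.9487, 0.4499)
|BD| = 7.9615
circle(B,8.00) ∩ circle(D,10.00): a=1.7198, h=7.8129
  candidates: C₊=(0.2099,8.1532) cross=62.202; C₋=(-0.6732,-7.4477) cross=-62.202
  mode + wants cross > 0 → take C=(0.2099,8.1532) (cross=62.202)
ex = (C−B)/|BC| = (0.2698,0.9629); ey = (-0.9629,0.2698)
P = B + -0.85·ex + -0.74·ey = (-1.4655,-0.5682)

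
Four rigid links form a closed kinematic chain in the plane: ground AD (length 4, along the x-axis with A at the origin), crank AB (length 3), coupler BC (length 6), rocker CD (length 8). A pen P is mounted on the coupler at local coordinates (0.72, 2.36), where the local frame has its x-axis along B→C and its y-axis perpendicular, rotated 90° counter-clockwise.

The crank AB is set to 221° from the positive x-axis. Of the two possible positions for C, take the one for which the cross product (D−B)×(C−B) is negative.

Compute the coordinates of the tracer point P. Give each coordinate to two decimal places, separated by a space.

A=(0,0), D=(4.00,0)
B = A + 3.00·(cos221°, sin221°) = (-2.2641, -1.9682)
|BD| = 6.5661
circle(B,6.00) ∩ circle(D,8.00): a=1.1508, h=5.8886
  candidates: C₊=(-2.9313,3.9946) cross=38.665; C₋=(0.5989,-7.2410) cross=-38.665
  mode - wants cross < 0 → take C=(0.5989,-7.2410) (cross=-38.665)
ex = (C−B)/|BC| = (0.4772,-0.8788); ey = (0.8788,0.4772)
P = B + 0.72·ex + 2.36·ey = (0.1534,-1.4748)

0.15 -1.47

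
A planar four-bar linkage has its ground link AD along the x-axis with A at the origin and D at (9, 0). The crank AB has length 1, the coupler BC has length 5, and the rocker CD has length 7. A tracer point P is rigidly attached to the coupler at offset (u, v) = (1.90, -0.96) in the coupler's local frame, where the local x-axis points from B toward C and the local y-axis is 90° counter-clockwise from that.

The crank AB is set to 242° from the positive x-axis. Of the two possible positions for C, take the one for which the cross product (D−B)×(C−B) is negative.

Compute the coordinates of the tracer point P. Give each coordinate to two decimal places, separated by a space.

A=(0,0), D=(9.00,0)
B = A + 1.00·(cos242°, sin242°) = (-0.4695, -0.8829)
|BD| = 9.5105
circle(B,5.00) ∩ circle(D,7.00): a=3.4935, h=3.5771
  candidates: C₊=(2.6769,3.0030) cross=34.020; C₋=(3.3410,-4.1202) cross=-34.020
  mode - wants cross < 0 → take C=(3.3410,-4.1202) (cross=-34.020)
ex = (C−B)/|BC| = (0.7621,-0.6475); ey = (0.6475,0.7621)
P = B + 1.90·ex + -0.96·ey = (0.3570,-2.8447)

0.36 -2.84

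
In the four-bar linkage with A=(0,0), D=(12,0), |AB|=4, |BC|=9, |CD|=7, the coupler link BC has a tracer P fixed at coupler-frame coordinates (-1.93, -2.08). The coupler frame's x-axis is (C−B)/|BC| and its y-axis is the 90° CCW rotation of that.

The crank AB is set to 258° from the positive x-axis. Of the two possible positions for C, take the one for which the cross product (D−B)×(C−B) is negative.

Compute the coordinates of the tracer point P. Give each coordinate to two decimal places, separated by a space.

A=(0,0), D=(12.00,0)
B = A + 4.00·(cos258°, sin258°) = (-0.8316, -3.9126)
|BD| = 13.4149
circle(B,9.00) ∩ circle(D,7.00): a=7.9002, h=4.3113
  candidates: C₊=(5.4676,2.5155) cross=57.836; C₋=(7.9825,-5.7323) cross=-57.836
  mode - wants cross < 0 → take C=(7.9825,-5.7323) (cross=-57.836)
ex = (C−B)/|BC| = (0.9793,-0.2022); ey = (0.2022,0.9793)
P = B + -1.93·ex + -2.08·ey = (-3.1423,-5.5594)

-3.14 -5.56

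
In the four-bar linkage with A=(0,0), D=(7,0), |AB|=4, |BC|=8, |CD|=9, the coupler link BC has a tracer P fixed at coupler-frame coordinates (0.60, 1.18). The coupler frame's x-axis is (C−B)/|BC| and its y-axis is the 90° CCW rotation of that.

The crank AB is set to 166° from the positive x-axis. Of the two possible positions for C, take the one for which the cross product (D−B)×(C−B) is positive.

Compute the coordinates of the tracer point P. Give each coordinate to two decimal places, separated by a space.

-4.38 2.19

A=(0,0), D=(7.00,0)
B = A + 4.00·(cos166°, sin166°) = (-3.8812, 0.9677)
|BD| = 10.9241
circle(B,8.00) ∩ circle(D,9.00): a=4.6840, h=6.4854
  candidates: C₊=(1.3589,7.0127) cross=70.847; C₋=(0.2099,-5.9071) cross=-70.847
  mode + wants cross > 0 → take C=(1.3589,7.0127) (cross=70.847)
ex = (C−B)/|BC| = (0.6550,0.7556); ey = (-0.7556,0.6550)
P = B + 0.60·ex + 1.18·ey = (-4.3798,2.1940)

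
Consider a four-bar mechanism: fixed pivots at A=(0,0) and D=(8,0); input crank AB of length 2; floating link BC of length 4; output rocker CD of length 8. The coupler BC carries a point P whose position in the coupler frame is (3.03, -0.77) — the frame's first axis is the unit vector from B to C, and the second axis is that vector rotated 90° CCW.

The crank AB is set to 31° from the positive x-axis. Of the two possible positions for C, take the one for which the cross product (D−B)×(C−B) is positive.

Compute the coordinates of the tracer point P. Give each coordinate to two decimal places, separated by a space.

2.53 4.05

A=(0,0), D=(8.00,0)
B = A + 2.00·(cos31°, sin31°) = (1.7143, 1.0301)
|BD| = 6.3695
circle(B,4.00) ∩ circle(D,8.00): a=-0.5832, h=3.9573
  candidates: C₊=(1.7788,5.0296) cross=25.206; C₋=(0.4988,-2.7808) cross=-25.206
  mode + wants cross > 0 → take C=(1.7788,5.0296) (cross=25.206)
ex = (C−B)/|BC| = (0.0161,0.9999); ey = (-0.9999,0.0161)
P = B + 3.03·ex + -0.77·ey = (2.5331,4.0473)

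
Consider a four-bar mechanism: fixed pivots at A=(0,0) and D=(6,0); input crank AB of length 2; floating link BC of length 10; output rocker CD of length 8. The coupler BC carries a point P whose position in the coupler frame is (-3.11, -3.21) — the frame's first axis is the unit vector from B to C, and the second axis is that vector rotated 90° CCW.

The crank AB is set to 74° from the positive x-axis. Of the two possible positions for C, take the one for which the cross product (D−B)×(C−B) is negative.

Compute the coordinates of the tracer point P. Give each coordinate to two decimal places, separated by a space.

A=(0,0), D=(6.00,0)
B = A + 2.00·(cos74°, sin74°) = (0.5513, 1.9225)
|BD| = 5.7779
circle(B,10.00) ∩ circle(D,8.00): a=6.0043, h=7.9968
  candidates: C₊=(8.8742,7.4658) cross=46.205; C₋=(3.5526,-7.6164) cross=-46.205
  mode - wants cross < 0 → take C=(3.5526,-7.6164) (cross=-46.205)
ex = (C−B)/|BC| = (0.3001,-0.9539); ey = (0.9539,0.3001)
P = B + -3.11·ex + -3.21·ey = (-3.4442,3.9257)

-3.44 3.93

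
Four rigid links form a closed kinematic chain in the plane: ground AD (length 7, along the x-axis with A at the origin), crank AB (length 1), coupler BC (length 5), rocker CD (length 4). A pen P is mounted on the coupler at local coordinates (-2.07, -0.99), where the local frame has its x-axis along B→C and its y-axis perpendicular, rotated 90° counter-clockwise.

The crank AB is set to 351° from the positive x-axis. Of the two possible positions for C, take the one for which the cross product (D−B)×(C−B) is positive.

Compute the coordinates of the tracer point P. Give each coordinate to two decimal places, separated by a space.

A=(0,0), D=(7.00,0)
B = A + 1.00·(cos351°, sin351°) = (0.9877, -0.1564)
|BD| = 6.0143
circle(B,5.00) ∩ circle(D,4.00): a=3.7554, h=3.3011
  candidates: C₊=(4.6559,3.2412) cross=19.854; C₋=(4.8277,-3.3587) cross=-19.854
  mode + wants cross > 0 → take C=(4.6559,3.2412) (cross=19.854)
ex = (C−B)/|BC| = (0.7337,0.6795); ey = (-0.6795,0.7337)
P = B + -2.07·ex + -0.99·ey = (0.1418,-2.2894)

0.14 -2.29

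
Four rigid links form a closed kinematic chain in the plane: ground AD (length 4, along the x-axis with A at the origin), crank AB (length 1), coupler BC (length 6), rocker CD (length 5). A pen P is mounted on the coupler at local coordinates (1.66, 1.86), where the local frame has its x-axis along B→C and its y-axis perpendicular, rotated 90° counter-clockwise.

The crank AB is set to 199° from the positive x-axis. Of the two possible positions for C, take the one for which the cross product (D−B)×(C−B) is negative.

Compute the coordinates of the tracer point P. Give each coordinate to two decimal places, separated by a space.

A=(0,0), D=(4.00,0)
B = A + 1.00·(cos199°, sin199°) = (-0.9455, -0.3256)
|BD| = 4.9562
circle(B,6.00) ∩ circle(D,5.00): a=3.5878, h=4.8091
  candidates: C₊=(2.3187,4.7088) cross=23.835; C₋=(2.9505,-4.8886) cross=-23.835
  mode - wants cross < 0 → take C=(2.9505,-4.8886) (cross=-23.835)
ex = (C−B)/|BC| = (0.6493,-0.7605); ey = (0.7605,0.6493)
P = B + 1.66·ex + 1.86·ey = (1.5469,-0.3803)

1.55 -0.38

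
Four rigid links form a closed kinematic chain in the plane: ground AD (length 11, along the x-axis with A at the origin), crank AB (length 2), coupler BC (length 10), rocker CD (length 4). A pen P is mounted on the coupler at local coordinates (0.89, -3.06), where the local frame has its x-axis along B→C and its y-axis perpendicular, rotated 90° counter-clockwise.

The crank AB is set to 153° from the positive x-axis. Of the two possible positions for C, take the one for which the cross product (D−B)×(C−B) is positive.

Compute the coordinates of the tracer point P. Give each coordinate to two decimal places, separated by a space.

A=(0,0), D=(11.00,0)
B = A + 2.00·(cos153°, sin153°) = (-1.7820, 0.9080)
|BD| = 12.8142
circle(B,10.00) ∩ circle(D,4.00): a=9.6847, h=2.4912
  candidates: C₊=(8.0549,2.7067) cross=31.923; C₋=(7.7018,-2.2632) cross=-31.923
  mode + wants cross > 0 → take C=(8.0549,2.7067) (cross=31.923)
ex = (C−B)/|BC| = (0.9837,0.1799); ey = (-0.1799,0.9837)
P = B + 0.89·ex + -3.06·ey = (-0.3561,-1.9420)

-0.36 -1.94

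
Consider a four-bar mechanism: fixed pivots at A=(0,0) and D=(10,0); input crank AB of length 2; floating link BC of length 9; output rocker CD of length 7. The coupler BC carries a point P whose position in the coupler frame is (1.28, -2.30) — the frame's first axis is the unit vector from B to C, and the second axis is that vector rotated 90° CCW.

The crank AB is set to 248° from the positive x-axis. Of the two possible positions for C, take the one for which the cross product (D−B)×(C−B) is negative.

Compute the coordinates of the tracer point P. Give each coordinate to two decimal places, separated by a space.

-0.79 -4.49

A=(0,0), D=(10.00,0)
B = A + 2.00·(cos248°, sin248°) = (-0.7492, -1.8544)
|BD| = 10.9080
circle(B,9.00) ∩ circle(D,7.00): a=6.9208, h=5.7535
  candidates: C₊=(5.0928,4.9919) cross=62.759; C₋=(7.0490,-6.3475) cross=-62.759
  mode - wants cross < 0 → take C=(7.0490,-6.3475) (cross=-62.759)
ex = (C−B)/|BC| = (0.8665,-0.4992); ey = (0.4992,0.8665)
P = B + 1.28·ex + -2.30·ey = (-0.7884,-4.4863)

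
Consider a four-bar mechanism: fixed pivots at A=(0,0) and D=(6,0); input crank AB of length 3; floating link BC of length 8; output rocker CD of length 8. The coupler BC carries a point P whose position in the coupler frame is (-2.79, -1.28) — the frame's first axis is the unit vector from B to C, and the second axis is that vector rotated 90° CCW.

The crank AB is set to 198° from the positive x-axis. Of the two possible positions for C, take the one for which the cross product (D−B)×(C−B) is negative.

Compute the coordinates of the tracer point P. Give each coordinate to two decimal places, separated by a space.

-5.62 0.40

A=(0,0), D=(6.00,0)
B = A + 3.00·(cos198°, sin198°) = (-2.8532, -0.9271)
|BD| = 8.9016
circle(B,8.00) ∩ circle(D,8.00): a=4.4508, h=6.6476
  candidates: C₊=(0.8811,6.1479) cross=59.174; C₋=(2.2657,-7.0750) cross=-59.174
  mode - wants cross < 0 → take C=(2.2657,-7.0750) (cross=-59.174)
ex = (C−B)/|BC| = (0.6399,-0.7685); ey = (0.7685,0.6399)
P = B + -2.79·ex + -1.28·ey = (-5.6221,0.3980)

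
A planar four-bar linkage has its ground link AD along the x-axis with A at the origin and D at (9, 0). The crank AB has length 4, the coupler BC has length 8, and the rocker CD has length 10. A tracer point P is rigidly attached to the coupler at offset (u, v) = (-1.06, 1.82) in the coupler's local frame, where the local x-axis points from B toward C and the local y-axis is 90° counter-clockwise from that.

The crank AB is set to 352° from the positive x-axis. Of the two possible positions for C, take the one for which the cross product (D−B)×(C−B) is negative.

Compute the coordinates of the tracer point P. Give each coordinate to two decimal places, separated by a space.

A=(0,0), D=(9.00,0)
B = A + 4.00·(cos352°, sin352°) = (3.9611, -0.5567)
|BD| = 5.0696
circle(B,8.00) ∩ circle(D,10.00): a=-1.0158, h=7.9352
  candidates: C₊=(2.0801,7.2190) cross=40.228; C₋=(3.8228,-8.5555) cross=-40.228
  mode - wants cross < 0 → take C=(3.8228,-8.5555) (cross=-40.228)
ex = (C−B)/|BC| = (-0.0173,-0.9999); ey = (0.9999,-0.0173)
P = B + -1.06·ex + 1.82·ey = (5.7991,0.4717)

5.80 0.47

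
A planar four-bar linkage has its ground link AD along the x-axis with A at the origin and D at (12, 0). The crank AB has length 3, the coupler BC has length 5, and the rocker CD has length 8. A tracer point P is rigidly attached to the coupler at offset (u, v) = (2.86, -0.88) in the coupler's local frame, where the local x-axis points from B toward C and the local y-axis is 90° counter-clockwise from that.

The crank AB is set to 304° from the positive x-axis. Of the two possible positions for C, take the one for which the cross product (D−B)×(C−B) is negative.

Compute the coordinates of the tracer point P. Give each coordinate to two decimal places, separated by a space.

3.62 -4.76

A=(0,0), D=(12.00,0)
B = A + 3.00·(cos304°, sin304°) = (1.6776, -2.4871)
|BD| = 10.6178
circle(B,5.00) ∩ circle(D,8.00): a=3.4724, h=3.5976
  candidates: C₊=(4.2107,1.8238) cross=38.199; C₋=(5.8960,-5.1712) cross=-38.199
  mode - wants cross < 0 → take C=(5.8960,-5.1712) (cross=-38.199)
ex = (C−B)/|BC| = (0.8437,-0.5368); ey = (0.5368,0.8437)
P = B + 2.86·ex + -0.88·ey = (3.6181,-4.7649)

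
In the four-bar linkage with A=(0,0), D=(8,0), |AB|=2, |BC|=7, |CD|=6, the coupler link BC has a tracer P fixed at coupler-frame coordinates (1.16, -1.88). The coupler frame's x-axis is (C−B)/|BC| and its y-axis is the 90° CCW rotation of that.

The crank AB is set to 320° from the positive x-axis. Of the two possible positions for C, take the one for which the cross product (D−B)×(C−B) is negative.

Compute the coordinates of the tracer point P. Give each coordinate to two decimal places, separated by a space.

A=(0,0), D=(8.00,0)
B = A + 2.00·(cos320°, sin320°) = (1.5321, -1.2856)
|BD| = 6.5944
circle(B,7.00) ∩ circle(D,6.00): a=4.2829, h=5.5369
  candidates: C₊=(4.6534,4.9800) cross=36.512; C₋=(6.8122,-5.8813) cross=-36.512
  mode - wants cross < 0 → take C=(6.8122,-5.8813) (cross=-36.512)
ex = (C−B)/|BC| = (0.7543,-0.6565); ey = (0.6565,0.7543)
P = B + 1.16·ex + -1.88·ey = (1.1728,-3.4652)

1.17 -3.47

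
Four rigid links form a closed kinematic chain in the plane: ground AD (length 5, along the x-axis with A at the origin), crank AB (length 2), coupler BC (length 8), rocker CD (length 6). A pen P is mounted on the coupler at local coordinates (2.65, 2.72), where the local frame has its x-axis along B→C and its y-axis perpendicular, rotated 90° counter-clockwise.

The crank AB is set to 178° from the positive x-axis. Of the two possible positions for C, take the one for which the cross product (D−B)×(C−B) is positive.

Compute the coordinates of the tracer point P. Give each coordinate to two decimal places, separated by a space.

-2.11 3.87

A=(0,0), D=(5.00,0)
B = A + 2.00·(cos178°, sin178°) = (-1.9988, 0.0698)
|BD| = 6.9991
circle(B,8.00) ∩ circle(D,6.00): a=5.4998, h=5.8097
  candidates: C₊=(3.5587,5.8243) cross=40.663; C₋=(3.4428,-5.7944) cross=-40.663
  mode + wants cross > 0 → take C=(3.5587,5.8243) (cross=40.663)
ex = (C−B)/|BC| = (0.6947,0.7193); ey = (-0.7193,0.6947)
P = B + 2.65·ex + 2.72·ey = (-2.1144,3.8655)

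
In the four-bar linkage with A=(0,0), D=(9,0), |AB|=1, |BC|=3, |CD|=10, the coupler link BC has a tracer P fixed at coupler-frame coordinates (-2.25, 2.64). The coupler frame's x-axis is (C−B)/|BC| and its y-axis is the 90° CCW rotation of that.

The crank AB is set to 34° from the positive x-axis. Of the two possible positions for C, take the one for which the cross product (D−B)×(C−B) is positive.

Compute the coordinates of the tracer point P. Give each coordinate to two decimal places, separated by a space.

A=(0,0), D=(9.00,0)
B = A + 1.00·(cos34°, sin34°) = (0.8290, 0.5592)
|BD| = 8.1901
circle(B,3.00) ∩ circle(D,10.00): a=-1.4605, h=2.6205
  candidates: C₊=(-0.4491,3.2733) cross=21.462; C₋=(-0.8069,-1.9555) cross=-21.462
  mode + wants cross > 0 → take C=(-0.4491,3.2733) (cross=21.462)
ex = (C−B)/|BC| = (-0.4260,0.9047); ey = (-0.9047,-0.4260)
P = B + -2.25·ex + 2.64·ey = (-0.6008,-2.6011)

-0.60 -2.60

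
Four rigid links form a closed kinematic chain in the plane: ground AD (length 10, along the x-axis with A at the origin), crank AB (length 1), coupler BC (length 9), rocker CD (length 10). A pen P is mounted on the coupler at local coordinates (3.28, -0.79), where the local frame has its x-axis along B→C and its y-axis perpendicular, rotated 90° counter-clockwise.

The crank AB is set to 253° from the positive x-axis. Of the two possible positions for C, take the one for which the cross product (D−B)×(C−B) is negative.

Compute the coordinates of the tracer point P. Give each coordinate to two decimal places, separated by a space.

0.86 -4.13

A=(0,0), D=(10.00,0)
B = A + 1.00·(cos253°, sin253°) = (-0.2924, -0.9563)
|BD| = 10.3367
circle(B,9.00) ∩ circle(D,10.00): a=4.2493, h=7.9337
  candidates: C₊=(3.2047,7.3365) cross=82.008; C₋=(4.6727,-8.4628) cross=-82.008
  mode - wants cross < 0 → take C=(4.6727,-8.4628) (cross=-82.008)
ex = (C−B)/|BC| = (0.5517,-0.8341); ey = (0.8341,0.5517)
P = B + 3.28·ex + -0.79·ey = (0.8582,-4.1278)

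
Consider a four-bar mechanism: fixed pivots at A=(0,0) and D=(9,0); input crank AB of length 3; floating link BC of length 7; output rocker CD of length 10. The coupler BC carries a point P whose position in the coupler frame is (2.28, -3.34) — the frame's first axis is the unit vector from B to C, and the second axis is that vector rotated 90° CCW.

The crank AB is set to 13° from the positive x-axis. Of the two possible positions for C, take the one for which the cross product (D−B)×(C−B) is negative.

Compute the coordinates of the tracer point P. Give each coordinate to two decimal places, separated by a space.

A=(0,0), D=(9.00,0)
B = A + 3.00·(cos13°, sin13°) = (2.9231, 0.6749)
|BD| = 6.1142
circle(B,7.00) ∩ circle(D,10.00): a=-1.1135, h=6.9109
  candidates: C₊=(2.5792,7.6664) cross=42.255; C₋=(1.0537,-6.0709) cross=-42.255
  mode - wants cross < 0 → take C=(1.0537,-6.0709) (cross=-42.255)
ex = (C−B)/|BC| = (-0.2671,-0.9637); ey = (0.9637,-0.2671)
P = B + 2.28·ex + -3.34·ey = (-0.9045,-0.6303)

-0.90 -0.63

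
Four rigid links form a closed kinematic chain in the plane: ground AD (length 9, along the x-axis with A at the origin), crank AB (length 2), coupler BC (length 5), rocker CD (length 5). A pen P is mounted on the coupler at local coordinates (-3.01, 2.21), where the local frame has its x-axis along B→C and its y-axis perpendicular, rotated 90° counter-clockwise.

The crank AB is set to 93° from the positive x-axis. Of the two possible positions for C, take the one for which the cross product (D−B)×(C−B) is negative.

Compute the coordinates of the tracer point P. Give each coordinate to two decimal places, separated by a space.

A=(0,0), D=(9.00,0)
B = A + 2.00·(cos93°, sin93°) = (-0.1047, 1.9973)
|BD| = 9.3212
circle(B,5.00) ∩ circle(D,5.00): a=4.6606, h=1.8108
  candidates: C₊=(4.8357,2.7674) cross=16.879; C₋=(4.0597,-0.7701) cross=-16.879
  mode - wants cross < 0 → take C=(4.0597,-0.7701) (cross=-16.879)
ex = (C−B)/|BC| = (0.8329,-0.5535); ey = (0.5535,0.8329)
P = B + -3.01·ex + 2.21·ey = (-1.3884,5.5038)

-1.39 5.50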